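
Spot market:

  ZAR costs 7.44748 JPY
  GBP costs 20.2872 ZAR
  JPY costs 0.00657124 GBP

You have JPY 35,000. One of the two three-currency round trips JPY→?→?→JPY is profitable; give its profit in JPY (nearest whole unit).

Profit: JPY 252

Profitable loop is JPY → ZAR → GBP → JPY:
JPY 35,000 ÷ 7.44748 = ZAR 4,699.58
ZAR 4,699.58 ÷ 20.2872 = GBP 231.65
GBP 231.65 ÷ 0.00657124 = JPY 35,252
Profit = JPY 35,252 − JPY 35,000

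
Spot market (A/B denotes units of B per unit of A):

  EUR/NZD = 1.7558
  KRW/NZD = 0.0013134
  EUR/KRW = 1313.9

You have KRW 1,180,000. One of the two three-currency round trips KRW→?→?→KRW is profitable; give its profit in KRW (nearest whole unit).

Profit: KRW 20,598

Profitable loop is KRW → EUR → NZD → KRW:
KRW 1,180,000 ÷ 1313.9 = EUR 898.09
EUR 898.09 × 1.7558 = NZD 1,576.87
NZD 1,576.87 ÷ 0.0013134 = KRW 1,200,598
Profit = KRW 1,200,598 − KRW 1,180,000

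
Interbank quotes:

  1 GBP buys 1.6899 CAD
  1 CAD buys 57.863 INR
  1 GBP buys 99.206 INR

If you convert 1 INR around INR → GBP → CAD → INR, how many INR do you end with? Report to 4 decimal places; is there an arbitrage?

Around INR → GBP → CAD → INR: 1 ÷ 99.206 × 1.6899 × 57.863 = 0.985653
Product < 1; profitable direction is INR → CAD → GBP → INR.

0.9857 (arbitrage exists)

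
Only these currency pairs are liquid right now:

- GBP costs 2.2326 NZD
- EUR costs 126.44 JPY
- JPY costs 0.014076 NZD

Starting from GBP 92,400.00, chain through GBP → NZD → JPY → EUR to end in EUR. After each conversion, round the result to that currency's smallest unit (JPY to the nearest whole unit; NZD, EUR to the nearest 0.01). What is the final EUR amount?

GBP 92,400.00 × 2.2326 = NZD 206,292.24
NZD 206,292.24 ÷ 0.014076 = JPY 14,655,601
JPY 14,655,601 ÷ 126.44 = EUR 115,909.53

EUR 115,909.53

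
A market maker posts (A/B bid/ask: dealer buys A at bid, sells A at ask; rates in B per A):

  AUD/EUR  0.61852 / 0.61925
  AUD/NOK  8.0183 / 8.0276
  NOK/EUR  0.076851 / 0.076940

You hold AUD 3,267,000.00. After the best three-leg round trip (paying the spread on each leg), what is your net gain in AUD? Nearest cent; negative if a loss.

Best loop AUD → EUR → NOK → AUD:
AUD 3,267,000.00 × 0.61852 (sell AUD at bid) = EUR 2,020,704.84
EUR 2,020,704.84 ÷ 0.076940 (buy NOK at ask) = NOK 26,263,384.98
NOK 26,263,384.98 ÷ 8.0276 (buy AUD at ask) = AUD 3,271,635.98

Net profit: AUD 4,635.98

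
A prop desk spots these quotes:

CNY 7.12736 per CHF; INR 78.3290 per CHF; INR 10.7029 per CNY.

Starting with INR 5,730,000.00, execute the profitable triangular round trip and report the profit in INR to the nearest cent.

Profitable loop is INR → CNY → CHF → INR:
INR 5,730,000.00 ÷ 10.7029 = CNY 535,368.92
CNY 535,368.92 ÷ 7.12736 = CHF 75,114.62
CHF 75,114.62 × 78.3290 = INR 5,883,652.86
Profit = INR 5,883,652.86 − INR 5,730,000.00

Profit: INR 153,652.86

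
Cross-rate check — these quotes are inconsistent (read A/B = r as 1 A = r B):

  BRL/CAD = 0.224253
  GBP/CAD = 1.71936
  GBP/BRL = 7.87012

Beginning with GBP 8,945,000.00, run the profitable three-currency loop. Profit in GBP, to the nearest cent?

Profitable loop is GBP → BRL → CAD → GBP:
GBP 8,945,000.00 × 7.87012 = BRL 70,398,223.40
BRL 70,398,223.40 × 0.224253 = CAD 15,787,012.79
CAD 15,787,012.79 ÷ 1.71936 = GBP 9,181,912.33
Profit = GBP 9,181,912.33 − GBP 8,945,000.00

Profit: GBP 236,912.33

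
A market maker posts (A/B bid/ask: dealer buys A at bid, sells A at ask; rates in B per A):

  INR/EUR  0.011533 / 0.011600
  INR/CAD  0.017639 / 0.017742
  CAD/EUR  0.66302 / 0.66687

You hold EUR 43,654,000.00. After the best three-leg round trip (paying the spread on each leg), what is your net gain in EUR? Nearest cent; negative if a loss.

Net profit: EUR 357,548.01

Best loop EUR → INR → CAD → EUR:
EUR 43,654,000.00 ÷ 0.011600 (buy INR at ask) = INR 3,763,275,862.07
INR 3,763,275,862.07 × 0.017639 (sell INR at bid) = CAD 66,380,422.93
CAD 66,380,422.93 × 0.66302 (sell CAD at bid) = EUR 44,011,548.01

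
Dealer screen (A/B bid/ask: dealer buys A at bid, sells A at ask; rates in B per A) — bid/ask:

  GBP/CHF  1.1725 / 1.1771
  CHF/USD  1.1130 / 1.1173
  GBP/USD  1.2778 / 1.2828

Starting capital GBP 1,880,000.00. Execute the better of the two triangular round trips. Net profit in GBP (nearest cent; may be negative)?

Net profit: GBP 32,524.09

Best loop GBP → CHF → USD → GBP:
GBP 1,880,000.00 × 1.1725 (sell GBP at bid) = CHF 2,204,300.00
CHF 2,204,300.00 × 1.1130 (sell CHF at bid) = USD 2,453,385.90
USD 2,453,385.90 ÷ 1.2828 (buy GBP at ask) = GBP 1,912,524.09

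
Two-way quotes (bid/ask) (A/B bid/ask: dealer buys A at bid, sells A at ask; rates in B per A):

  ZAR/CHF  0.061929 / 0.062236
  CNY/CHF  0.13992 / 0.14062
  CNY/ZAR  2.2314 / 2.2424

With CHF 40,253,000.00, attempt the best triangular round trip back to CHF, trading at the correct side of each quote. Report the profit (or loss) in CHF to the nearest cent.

Net profit: CHF 104,410.55

Best loop CHF → ZAR → CNY → CHF:
CHF 40,253,000.00 ÷ 0.062236 (buy ZAR at ask) = ZAR 646,779,998.71
ZAR 646,779,998.71 ÷ 2.2424 (buy CNY at ask) = CNY 288,432,036.53
CNY 288,432,036.53 × 0.13992 (sell CNY at bid) = CHF 40,357,410.55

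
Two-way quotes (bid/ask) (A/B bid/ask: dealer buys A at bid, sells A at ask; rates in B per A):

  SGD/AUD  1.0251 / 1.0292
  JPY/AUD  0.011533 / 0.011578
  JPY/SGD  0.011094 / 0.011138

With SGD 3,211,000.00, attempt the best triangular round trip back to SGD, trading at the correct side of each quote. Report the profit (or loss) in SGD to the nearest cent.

Best loop SGD → JPY → AUD → SGD:
SGD 3,211,000.00 ÷ 0.011138 (buy JPY at ask) = JPY 288,292,333
JPY 288,292,333 × 0.011533 (sell JPY at bid) = AUD 3,324,875.47
AUD 3,324,875.47 ÷ 1.0292 (buy SGD at ask) = SGD 3,230,543.60

Net profit: SGD 19,543.60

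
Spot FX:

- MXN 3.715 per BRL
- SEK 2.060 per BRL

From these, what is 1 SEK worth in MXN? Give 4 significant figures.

1 SEK ÷ 2.060 = 0.485437 BRL
0.485437 BRL × 3.715 = 1.8034 MXN

SEK/MXN = 1.803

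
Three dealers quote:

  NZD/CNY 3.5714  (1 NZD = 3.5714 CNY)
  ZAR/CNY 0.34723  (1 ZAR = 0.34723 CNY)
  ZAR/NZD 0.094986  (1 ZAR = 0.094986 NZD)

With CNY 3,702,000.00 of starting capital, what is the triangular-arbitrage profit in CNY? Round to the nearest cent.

Profitable loop is CNY → NZD → ZAR → CNY:
CNY 3,702,000.00 ÷ 3.5714 = NZD 1,036,568.29
NZD 1,036,568.29 ÷ 0.094986 = ZAR 10,912,853.39
ZAR 10,912,853.39 × 0.34723 = CNY 3,789,270.08
Profit = CNY 3,789,270.08 − CNY 3,702,000.00

Profit: CNY 87,270.08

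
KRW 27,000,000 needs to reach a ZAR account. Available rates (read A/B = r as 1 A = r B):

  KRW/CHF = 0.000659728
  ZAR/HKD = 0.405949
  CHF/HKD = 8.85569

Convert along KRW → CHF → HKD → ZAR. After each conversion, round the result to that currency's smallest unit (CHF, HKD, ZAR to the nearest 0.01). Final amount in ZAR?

ZAR 388,579.35

KRW 27,000,000 × 0.000659728 = CHF 17,812.66
CHF 17,812.66 × 8.85569 = HKD 157,743.40
HKD 157,743.40 ÷ 0.405949 = ZAR 388,579.35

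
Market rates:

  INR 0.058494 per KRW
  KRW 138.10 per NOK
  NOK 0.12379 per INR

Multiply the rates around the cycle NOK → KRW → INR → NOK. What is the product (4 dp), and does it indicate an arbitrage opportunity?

Around NOK → KRW → INR → NOK: 1 × 138.10 × 0.058494 × 0.12379 = 0.999978
Product ≈ 1 (deviation 0.002%, within rounding noise).

1.0000 (no arbitrage)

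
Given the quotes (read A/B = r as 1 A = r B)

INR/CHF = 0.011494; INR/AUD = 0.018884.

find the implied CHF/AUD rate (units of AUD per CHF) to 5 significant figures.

CHF/AUD = 1.6429

1 CHF ÷ 0.011494 = 87.0019 INR
87.0019 INR × 0.018884 = 1.64294 AUD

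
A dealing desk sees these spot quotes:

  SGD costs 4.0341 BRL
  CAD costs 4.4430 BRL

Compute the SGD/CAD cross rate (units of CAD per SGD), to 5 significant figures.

1 SGD × 4.0341 = 4.0341 BRL
4.0341 BRL ÷ 4.4430 = 0.907968 CAD

SGD/CAD = 0.90797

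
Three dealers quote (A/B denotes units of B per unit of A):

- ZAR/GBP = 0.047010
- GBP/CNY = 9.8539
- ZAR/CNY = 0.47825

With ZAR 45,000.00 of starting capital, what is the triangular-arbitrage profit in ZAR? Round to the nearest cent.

Profit: ZAR 1,458.92

Profitable loop is ZAR → CNY → GBP → ZAR:
ZAR 45,000.00 × 0.47825 = CNY 21,521.25
CNY 21,521.25 ÷ 9.8539 = GBP 2,184.03
GBP 2,184.03 ÷ 0.047010 = ZAR 46,458.92
Profit = ZAR 46,458.92 − ZAR 45,000.00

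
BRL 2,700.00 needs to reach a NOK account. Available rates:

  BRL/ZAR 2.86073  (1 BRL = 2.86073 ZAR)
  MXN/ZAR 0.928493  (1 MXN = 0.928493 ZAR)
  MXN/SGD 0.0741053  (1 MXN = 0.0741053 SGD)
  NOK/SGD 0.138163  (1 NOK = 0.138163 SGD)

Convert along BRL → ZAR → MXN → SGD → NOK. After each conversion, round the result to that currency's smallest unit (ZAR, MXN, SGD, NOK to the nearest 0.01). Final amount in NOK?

BRL 2,700.00 × 2.86073 = ZAR 7,723.97
ZAR 7,723.97 ÷ 0.928493 = MXN 8,318.82
MXN 8,318.82 × 0.0741053 = SGD 616.47
SGD 616.47 ÷ 0.138163 = NOK 4,461.90

NOK 4,461.90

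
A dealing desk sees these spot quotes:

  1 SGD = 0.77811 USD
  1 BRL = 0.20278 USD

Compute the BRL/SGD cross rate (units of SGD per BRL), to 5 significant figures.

BRL/SGD = 0.26061

1 BRL × 0.20278 = 0.20278 USD
0.20278 USD ÷ 0.77811 = 0.260606 SGD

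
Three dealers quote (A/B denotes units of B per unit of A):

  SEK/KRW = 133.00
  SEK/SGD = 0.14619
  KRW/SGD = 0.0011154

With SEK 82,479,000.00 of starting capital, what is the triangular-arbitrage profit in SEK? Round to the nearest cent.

Profitable loop is SEK → KRW → SGD → SEK:
SEK 82,479,000.00 × 133.00 = KRW 10,969,707,000
KRW 10,969,707,000 × 0.0011154 = SGD 12,235,611.19
SGD 12,235,611.19 ÷ 0.14619 = SEK 83,696,635.80
Profit = SEK 83,696,635.80 − SEK 82,479,000.00

Profit: SEK 1,217,635.80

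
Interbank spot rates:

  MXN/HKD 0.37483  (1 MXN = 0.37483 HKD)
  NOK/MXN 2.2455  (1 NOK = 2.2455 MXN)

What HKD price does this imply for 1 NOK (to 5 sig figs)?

NOK/HKD = 0.84168

1 NOK × 2.2455 = 2.2455 MXN
2.2455 MXN × 0.37483 = 0.841681 HKD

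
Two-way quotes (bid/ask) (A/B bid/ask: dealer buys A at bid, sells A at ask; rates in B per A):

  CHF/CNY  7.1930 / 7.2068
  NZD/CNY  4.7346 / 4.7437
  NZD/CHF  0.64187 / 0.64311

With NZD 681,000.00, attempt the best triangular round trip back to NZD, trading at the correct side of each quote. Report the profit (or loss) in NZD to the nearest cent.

Best loop NZD → CNY → CHF → NZD:
NZD 681,000.00 × 4.7346 (sell NZD at bid) = CNY 3,224,262.60
CNY 3,224,262.60 ÷ 7.2068 (buy CHF at ask) = CHF 447,391.71
CHF 447,391.71 ÷ 0.64311 (buy NZD at ask) = NZD 695,669.04

Net profit: NZD 14,669.04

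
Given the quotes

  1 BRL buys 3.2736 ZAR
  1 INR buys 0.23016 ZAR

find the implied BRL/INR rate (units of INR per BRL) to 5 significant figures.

1 BRL × 3.2736 = 3.2736 ZAR
3.2736 ZAR ÷ 0.23016 = 14.2231 INR

BRL/INR = 14.223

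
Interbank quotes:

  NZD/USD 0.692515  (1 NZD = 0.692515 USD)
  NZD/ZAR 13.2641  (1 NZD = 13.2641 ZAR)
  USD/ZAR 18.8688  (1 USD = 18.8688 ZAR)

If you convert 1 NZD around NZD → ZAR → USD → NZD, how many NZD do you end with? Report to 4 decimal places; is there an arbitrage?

Around NZD → ZAR → USD → NZD: 1 × 13.2641 ÷ 18.8688 ÷ 0.692515 = 1.015089
Product > 1; profitable direction is NZD → ZAR → USD → NZD.

1.0151 (arbitrage exists)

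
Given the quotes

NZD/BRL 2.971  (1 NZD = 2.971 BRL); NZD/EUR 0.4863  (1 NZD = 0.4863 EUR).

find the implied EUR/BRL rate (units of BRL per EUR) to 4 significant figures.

EUR/BRL = 6.109

1 EUR ÷ 0.4863 = 2.05634 NZD
2.05634 NZD × 2.971 = 6.1094 BRL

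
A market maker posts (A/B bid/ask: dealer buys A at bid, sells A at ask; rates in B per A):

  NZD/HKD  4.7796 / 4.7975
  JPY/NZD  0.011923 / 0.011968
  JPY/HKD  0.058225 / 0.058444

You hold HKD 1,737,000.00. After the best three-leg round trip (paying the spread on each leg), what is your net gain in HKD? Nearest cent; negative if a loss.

Net profit: HKD 24,459.86

Best loop HKD → NZD → JPY → HKD:
HKD 1,737,000.00 ÷ 4.7975 (buy NZD at ask) = NZD 362,063.57
NZD 362,063.57 ÷ 0.011968 (buy JPY at ask) = JPY 30,252,638
JPY 30,252,638 × 0.058225 (sell JPY at bid) = HKD 1,761,459.86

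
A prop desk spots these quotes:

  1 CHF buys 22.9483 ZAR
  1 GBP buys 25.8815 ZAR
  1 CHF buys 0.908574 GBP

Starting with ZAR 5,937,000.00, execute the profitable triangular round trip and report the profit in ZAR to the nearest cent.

Profitable loop is ZAR → CHF → GBP → ZAR:
ZAR 5,937,000.00 ÷ 22.9483 = CHF 258,711.97
CHF 258,711.97 × 0.908574 = GBP 235,058.97
GBP 235,058.97 × 25.8815 = ZAR 6,083,678.82
Profit = ZAR 6,083,678.82 − ZAR 5,937,000.00

Profit: ZAR 146,678.82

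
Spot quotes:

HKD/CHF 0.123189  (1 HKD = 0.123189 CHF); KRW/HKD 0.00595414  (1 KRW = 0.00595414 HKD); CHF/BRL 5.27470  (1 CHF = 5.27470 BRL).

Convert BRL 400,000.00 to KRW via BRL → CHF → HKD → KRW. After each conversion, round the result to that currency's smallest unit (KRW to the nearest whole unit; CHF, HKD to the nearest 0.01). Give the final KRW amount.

BRL 400,000.00 ÷ 5.27470 = CHF 75,833.70
CHF 75,833.70 ÷ 0.123189 = HKD 615,588.24
HKD 615,588.24 ÷ 0.00595414 = KRW 103,388,271

KRW 103,388,271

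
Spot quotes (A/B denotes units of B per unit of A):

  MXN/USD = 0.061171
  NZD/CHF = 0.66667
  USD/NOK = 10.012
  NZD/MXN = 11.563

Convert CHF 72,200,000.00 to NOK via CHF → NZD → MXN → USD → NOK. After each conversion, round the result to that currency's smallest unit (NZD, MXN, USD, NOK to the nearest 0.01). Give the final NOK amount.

CHF 72,200,000.00 ÷ 0.66667 = NZD 108,299,458.50
NZD 108,299,458.50 × 11.563 = MXN 1,252,266,638.64
MXN 1,252,266,638.64 × 0.061171 = USD 76,602,402.55
USD 76,602,402.55 × 10.012 = NOK 766,943,254.33

NOK 766,943,254.33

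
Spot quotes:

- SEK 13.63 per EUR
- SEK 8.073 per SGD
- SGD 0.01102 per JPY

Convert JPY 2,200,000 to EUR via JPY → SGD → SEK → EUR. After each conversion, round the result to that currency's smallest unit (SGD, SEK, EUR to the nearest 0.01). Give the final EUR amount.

JPY 2,200,000 × 0.01102 = SGD 24,244.00
SGD 24,244.00 × 8.073 = SEK 195,721.81
SEK 195,721.81 ÷ 13.63 = EUR 14,359.63

EUR 14,359.63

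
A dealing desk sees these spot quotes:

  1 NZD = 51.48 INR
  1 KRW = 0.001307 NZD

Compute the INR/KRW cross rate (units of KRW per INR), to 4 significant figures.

INR/KRW = 14.86

1 INR ÷ 51.48 = 0.019425 NZD
0.019425 NZD ÷ 0.001307 = 14.8623 KRW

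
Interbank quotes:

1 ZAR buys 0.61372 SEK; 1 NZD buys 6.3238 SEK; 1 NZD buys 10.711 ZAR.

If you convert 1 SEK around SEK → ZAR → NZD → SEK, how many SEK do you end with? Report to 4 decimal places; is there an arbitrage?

Around SEK → ZAR → NZD → SEK: 1 ÷ 0.61372 ÷ 10.711 × 6.3238 = 0.962006
Product < 1; profitable direction is SEK → NZD → ZAR → SEK.

0.9620 (arbitrage exists)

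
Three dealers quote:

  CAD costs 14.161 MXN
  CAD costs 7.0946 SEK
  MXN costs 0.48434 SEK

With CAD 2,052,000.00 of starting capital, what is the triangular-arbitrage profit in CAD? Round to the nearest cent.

Profit: CAD 70,565.06

Profitable loop is CAD → SEK → MXN → CAD:
CAD 2,052,000.00 × 7.0946 = SEK 14,558,119.20
SEK 14,558,119.20 ÷ 0.48434 = MXN 30,057,643.80
MXN 30,057,643.80 ÷ 14.161 = CAD 2,122,565.06
Profit = CAD 2,122,565.06 − CAD 2,052,000.00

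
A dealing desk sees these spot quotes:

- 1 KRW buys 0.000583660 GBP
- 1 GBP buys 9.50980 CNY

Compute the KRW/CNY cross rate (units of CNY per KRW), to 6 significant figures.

KRW/CNY = 0.00555049

1 KRW × 0.000583660 = 0.00058366 GBP
0.00058366 GBP × 9.50980 = 0.00555049 CNY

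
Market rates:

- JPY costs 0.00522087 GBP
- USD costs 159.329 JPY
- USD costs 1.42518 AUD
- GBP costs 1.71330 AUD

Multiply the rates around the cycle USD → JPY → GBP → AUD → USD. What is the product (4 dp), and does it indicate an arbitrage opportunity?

Around USD → JPY → GBP → AUD → USD: 1 × 159.329 × 0.00522087 × 1.71330 ÷ 1.42518 = 1.000003
Product ≈ 1 (deviation 0.000%, within rounding noise).

1.0000 (no arbitrage)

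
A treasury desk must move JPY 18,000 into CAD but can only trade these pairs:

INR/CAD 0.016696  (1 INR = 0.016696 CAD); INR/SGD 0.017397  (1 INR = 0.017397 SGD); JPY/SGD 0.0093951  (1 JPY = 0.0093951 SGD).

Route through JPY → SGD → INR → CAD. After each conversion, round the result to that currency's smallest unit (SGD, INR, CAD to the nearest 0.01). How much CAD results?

JPY 18,000 × 0.0093951 = SGD 169.11
SGD 169.11 ÷ 0.017397 = INR 9,720.64
INR 9,720.64 × 0.016696 = CAD 162.30

CAD 162.30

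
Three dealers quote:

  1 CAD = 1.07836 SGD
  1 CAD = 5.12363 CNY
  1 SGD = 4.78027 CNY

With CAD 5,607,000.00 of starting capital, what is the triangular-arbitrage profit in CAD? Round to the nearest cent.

Profit: CAD 34,167.48

Profitable loop is CAD → SGD → CNY → CAD:
CAD 5,607,000.00 × 1.07836 = SGD 6,046,364.52
SGD 6,046,364.52 × 4.78027 = CNY 28,903,254.92
CNY 28,903,254.92 ÷ 5.12363 = CAD 5,641,167.48
Profit = CAD 5,641,167.48 − CAD 5,607,000.00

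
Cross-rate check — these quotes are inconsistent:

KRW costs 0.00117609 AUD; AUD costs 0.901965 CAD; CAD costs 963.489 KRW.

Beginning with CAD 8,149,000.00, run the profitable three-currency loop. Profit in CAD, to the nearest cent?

Profitable loop is CAD → KRW → AUD → CAD:
CAD 8,149,000.00 × 963.489 = KRW 7,851,471,861
KRW 7,851,471,861 × 0.00117609 = AUD 9,234,037.54
AUD 9,234,037.54 × 0.901965 = CAD 8,328,778.67
Profit = CAD 8,328,778.67 − CAD 8,149,000.00

Profit: CAD 179,778.67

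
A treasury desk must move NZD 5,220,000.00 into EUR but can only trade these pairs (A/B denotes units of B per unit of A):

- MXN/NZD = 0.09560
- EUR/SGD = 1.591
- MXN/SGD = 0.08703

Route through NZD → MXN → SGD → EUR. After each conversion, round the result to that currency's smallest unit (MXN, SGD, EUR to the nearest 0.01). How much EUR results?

EUR 2,986,836.26

NZD 5,220,000.00 ÷ 0.09560 = MXN 54,602,510.46
MXN 54,602,510.46 × 0.08703 = SGD 4,752,056.49
SGD 4,752,056.49 ÷ 1.591 = EUR 2,986,836.26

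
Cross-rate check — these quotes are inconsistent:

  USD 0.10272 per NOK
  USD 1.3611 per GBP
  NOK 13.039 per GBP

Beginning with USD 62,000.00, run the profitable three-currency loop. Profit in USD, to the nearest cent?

Profit: USD 1,006.08

Profitable loop is USD → NOK → GBP → USD:
USD 62,000.00 ÷ 0.10272 = NOK 603,582.55
NOK 603,582.55 ÷ 13.039 = GBP 46,290.56
GBP 46,290.56 × 1.3611 = USD 63,006.08
Profit = USD 63,006.08 − USD 62,000.00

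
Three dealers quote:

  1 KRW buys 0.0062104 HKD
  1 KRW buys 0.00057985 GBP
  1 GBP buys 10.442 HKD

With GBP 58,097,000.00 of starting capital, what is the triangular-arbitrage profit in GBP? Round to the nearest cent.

Profitable loop is GBP → KRW → HKD → GBP:
GBP 58,097,000.00 ÷ 0.00057985 = KRW 100,193,153,402
KRW 100,193,153,402 × 0.0062104 = HKD 622,239,559.89
HKD 622,239,559.89 ÷ 10.442 = GBP 59,590,074.69
Profit = GBP 59,590,074.69 − GBP 58,097,000.00

Profit: GBP 1,493,074.69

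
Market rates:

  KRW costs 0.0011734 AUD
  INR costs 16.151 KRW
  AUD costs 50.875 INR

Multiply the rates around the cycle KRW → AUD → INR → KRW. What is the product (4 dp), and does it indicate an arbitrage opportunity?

0.9642 (arbitrage exists)

Around KRW → AUD → INR → KRW: 1 × 0.0011734 × 50.875 × 16.151 = 0.964162
Product < 1; profitable direction is KRW → INR → AUD → KRW.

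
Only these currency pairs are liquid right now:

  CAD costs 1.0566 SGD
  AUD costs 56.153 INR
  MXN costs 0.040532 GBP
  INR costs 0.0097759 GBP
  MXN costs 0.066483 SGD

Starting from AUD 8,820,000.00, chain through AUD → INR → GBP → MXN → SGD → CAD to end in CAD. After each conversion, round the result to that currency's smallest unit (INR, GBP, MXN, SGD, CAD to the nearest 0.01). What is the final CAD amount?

AUD 8,820,000.00 × 56.153 = INR 495,269,460.00
INR 495,269,460.00 × 0.0097759 = GBP 4,841,704.71
GBP 4,841,704.71 ÷ 0.040532 = MXN 119,453,881.13
MXN 119,453,881.13 × 0.066483 = SGD 7,941,652.38
SGD 7,941,652.38 ÷ 1.0566 = CAD 7,516,233.56

CAD 7,516,233.56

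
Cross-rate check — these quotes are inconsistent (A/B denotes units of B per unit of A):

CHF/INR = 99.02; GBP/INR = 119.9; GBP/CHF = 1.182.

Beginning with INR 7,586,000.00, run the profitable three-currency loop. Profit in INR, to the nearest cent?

Profitable loop is INR → CHF → GBP → INR:
INR 7,586,000.00 ÷ 99.02 = CHF 76,610.79
CHF 76,610.79 ÷ 1.182 = GBP 64,814.54
GBP 64,814.54 × 119.9 = INR 7,771,263.29
Profit = INR 7,771,263.29 − INR 7,586,000.00

Profit: INR 185,263.29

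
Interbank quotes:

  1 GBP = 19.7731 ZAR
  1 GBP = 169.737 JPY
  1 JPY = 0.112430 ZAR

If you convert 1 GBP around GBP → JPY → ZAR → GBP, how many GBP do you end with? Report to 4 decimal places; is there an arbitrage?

Around GBP → JPY → ZAR → GBP: 1 × 169.737 × 0.112430 ÷ 19.7731 = 0.965126
Product < 1; profitable direction is GBP → ZAR → JPY → GBP.

0.9651 (arbitrage exists)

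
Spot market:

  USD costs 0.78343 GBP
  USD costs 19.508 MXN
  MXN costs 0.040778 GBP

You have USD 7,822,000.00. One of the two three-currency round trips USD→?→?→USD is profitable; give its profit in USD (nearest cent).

Profitable loop is USD → MXN → GBP → USD:
USD 7,822,000.00 × 19.508 = MXN 152,591,576.00
MXN 152,591,576.00 × 0.040778 = GBP 6,222,379.29
GBP 6,222,379.29 ÷ 0.78343 = USD 7,942,482.78
Profit = USD 7,942,482.78 − USD 7,822,000.00

Profit: USD 120,482.78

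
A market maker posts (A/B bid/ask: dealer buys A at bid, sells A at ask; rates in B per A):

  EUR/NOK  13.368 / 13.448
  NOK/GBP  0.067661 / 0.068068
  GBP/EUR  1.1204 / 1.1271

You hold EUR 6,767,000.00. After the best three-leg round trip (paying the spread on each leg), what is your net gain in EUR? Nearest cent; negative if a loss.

Net profit: EUR 90,631.21

Best loop EUR → NOK → GBP → EUR:
EUR 6,767,000.00 × 13.368 (sell EUR at bid) = NOK 90,461,256.00
NOK 90,461,256.00 × 0.067661 (sell NOK at bid) = GBP 6,120,699.04
GBP 6,120,699.04 × 1.1204 (sell GBP at bid) = EUR 6,857,631.21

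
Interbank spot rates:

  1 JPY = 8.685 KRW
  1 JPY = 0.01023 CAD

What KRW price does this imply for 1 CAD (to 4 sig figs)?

1 CAD ÷ 0.01023 = 97.7517 JPY
97.7517 JPY × 8.685 = 848.974 KRW

CAD/KRW = 849.0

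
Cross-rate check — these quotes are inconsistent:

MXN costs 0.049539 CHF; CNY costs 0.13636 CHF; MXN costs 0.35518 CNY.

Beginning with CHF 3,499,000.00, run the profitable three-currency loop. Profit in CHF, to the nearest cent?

Profit: CHF 79,950.42

Profitable loop is CHF → CNY → MXN → CHF:
CHF 3,499,000.00 ÷ 0.13636 = CNY 25,660,017.60
CNY 25,660,017.60 ÷ 0.35518 = MXN 72,245,108.40
MXN 72,245,108.40 × 0.049539 = CHF 3,578,950.42
Profit = CHF 3,578,950.42 − CHF 3,499,000.00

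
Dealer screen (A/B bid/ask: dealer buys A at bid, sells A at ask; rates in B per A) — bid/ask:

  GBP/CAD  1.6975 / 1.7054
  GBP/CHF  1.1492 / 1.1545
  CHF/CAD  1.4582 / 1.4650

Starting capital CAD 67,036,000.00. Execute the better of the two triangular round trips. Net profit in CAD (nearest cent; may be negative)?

Best loop CAD → CHF → GBP → CAD:
CAD 67,036,000.00 ÷ 1.4650 (buy CHF at ask) = CHF 45,758,361.77
CHF 45,758,361.77 ÷ 1.1545 (buy GBP at ask) = GBP 39,634,787.16
GBP 39,634,787.16 × 1.6975 (sell GBP at bid) = CAD 67,280,051.20

Net profit: CAD 244,051.20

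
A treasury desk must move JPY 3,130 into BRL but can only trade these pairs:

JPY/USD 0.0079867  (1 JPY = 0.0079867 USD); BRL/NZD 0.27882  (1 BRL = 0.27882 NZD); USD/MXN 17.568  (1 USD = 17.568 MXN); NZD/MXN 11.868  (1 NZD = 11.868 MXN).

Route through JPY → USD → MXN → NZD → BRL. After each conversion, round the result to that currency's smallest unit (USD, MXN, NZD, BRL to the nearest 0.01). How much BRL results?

BRL 132.74

JPY 3,130 × 0.0079867 = USD 25.00
USD 25.00 × 17.568 = MXN 439.20
MXN 439.20 ÷ 11.868 = NZD 37.01
NZD 37.01 ÷ 0.27882 = BRL 132.74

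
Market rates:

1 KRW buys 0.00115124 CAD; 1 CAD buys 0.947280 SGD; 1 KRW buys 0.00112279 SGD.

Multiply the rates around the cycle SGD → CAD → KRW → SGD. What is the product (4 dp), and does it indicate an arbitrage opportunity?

Around SGD → CAD → KRW → SGD: 1 ÷ 0.947280 ÷ 0.00115124 × 0.00112279 = 1.029566
Product > 1; profitable direction is SGD → CAD → KRW → SGD.

1.0296 (arbitrage exists)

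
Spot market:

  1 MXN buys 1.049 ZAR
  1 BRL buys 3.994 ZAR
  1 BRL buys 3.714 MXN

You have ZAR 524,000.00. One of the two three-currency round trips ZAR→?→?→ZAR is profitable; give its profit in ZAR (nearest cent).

Profitable loop is ZAR → MXN → BRL → ZAR:
ZAR 524,000.00 ÷ 1.049 = MXN 499,523.36
MXN 499,523.36 ÷ 3.714 = BRL 134,497.40
BRL 134,497.40 × 3.994 = ZAR 537,182.63
Profit = ZAR 537,182.63 − ZAR 524,000.00

Profit: ZAR 13,182.63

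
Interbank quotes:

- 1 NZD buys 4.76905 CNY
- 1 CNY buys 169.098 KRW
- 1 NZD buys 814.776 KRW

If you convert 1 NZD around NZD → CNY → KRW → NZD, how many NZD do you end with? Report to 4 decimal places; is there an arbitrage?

Around NZD → CNY → KRW → NZD: 1 × 4.76905 × 169.098 ÷ 814.776 = 0.989765
Product < 1; profitable direction is NZD → KRW → CNY → NZD.

0.9898 (arbitrage exists)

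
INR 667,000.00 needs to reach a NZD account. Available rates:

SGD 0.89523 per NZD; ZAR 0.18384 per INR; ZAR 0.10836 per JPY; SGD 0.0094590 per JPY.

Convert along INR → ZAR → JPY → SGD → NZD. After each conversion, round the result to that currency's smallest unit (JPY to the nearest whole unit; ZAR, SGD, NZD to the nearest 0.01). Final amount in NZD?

NZD 11,956.59

INR 667,000.00 × 0.18384 = ZAR 122,621.28
ZAR 122,621.28 ÷ 0.10836 = JPY 1,131,610
JPY 1,131,610 × 0.0094590 = SGD 10,703.90
SGD 10,703.90 ÷ 0.89523 = NZD 11,956.59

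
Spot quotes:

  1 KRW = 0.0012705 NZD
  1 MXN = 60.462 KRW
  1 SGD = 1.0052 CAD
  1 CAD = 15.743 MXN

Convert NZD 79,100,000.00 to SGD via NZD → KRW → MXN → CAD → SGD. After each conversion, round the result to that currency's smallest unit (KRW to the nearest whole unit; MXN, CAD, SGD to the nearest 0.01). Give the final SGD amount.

SGD 65,069,778.71

NZD 79,100,000.00 ÷ 0.0012705 = KRW 62,258,953,168
KRW 62,258,953,168 ÷ 60.462 = MXN 1,029,720,372.60
MXN 1,029,720,372.60 ÷ 15.743 = CAD 65,408,141.56
CAD 65,408,141.56 ÷ 1.0052 = SGD 65,069,778.71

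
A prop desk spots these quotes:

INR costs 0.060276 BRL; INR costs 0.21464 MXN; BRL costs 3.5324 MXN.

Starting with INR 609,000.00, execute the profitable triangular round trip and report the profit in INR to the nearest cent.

Profitable loop is INR → MXN → BRL → INR:
INR 609,000.00 × 0.21464 = MXN 130,715.76
MXN 130,715.76 ÷ 3.5324 = BRL 37,004.80
BRL 37,004.80 ÷ 0.060276 = INR 613,922.64
Profit = INR 613,922.64 − INR 609,000.00

Profit: INR 4,922.64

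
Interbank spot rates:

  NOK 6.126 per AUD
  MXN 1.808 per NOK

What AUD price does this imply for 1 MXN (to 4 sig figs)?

MXN/AUD = 0.09029

1 MXN ÷ 1.808 = 0.553097 NOK
0.553097 NOK ÷ 6.126 = 0.0902869 AUD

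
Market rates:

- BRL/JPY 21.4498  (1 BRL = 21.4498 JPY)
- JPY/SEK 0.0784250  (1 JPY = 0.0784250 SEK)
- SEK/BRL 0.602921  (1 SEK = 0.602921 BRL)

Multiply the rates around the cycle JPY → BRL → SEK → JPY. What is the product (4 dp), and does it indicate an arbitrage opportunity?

0.9860 (arbitrage exists)

Around JPY → BRL → SEK → JPY: 1 ÷ 21.4498 ÷ 0.602921 ÷ 0.0784250 = 0.985966
Product < 1; profitable direction is JPY → SEK → BRL → JPY.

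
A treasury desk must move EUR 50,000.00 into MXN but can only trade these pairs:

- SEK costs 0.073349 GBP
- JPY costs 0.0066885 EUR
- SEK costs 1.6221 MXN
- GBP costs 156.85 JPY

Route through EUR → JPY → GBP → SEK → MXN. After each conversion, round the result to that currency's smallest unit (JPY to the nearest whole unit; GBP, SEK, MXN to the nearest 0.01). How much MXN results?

MXN 1,053,999.01

EUR 50,000.00 ÷ 0.0066885 = JPY 7,475,518
JPY 7,475,518 ÷ 156.85 = GBP 47,660.30
GBP 47,660.30 ÷ 0.073349 = SEK 649,774.37
SEK 649,774.37 × 1.6221 = MXN 1,053,999.01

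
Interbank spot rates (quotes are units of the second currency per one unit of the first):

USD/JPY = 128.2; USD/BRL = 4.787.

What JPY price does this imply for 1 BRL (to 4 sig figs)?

1 BRL ÷ 4.787 = 0.208899 USD
0.208899 USD × 128.2 = 26.7809 JPY

BRL/JPY = 26.78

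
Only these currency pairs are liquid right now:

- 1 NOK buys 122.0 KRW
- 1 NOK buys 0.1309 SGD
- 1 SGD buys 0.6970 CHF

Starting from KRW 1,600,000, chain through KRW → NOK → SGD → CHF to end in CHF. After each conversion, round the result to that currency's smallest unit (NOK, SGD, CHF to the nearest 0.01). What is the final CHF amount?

KRW 1,600,000 ÷ 122.0 = NOK 13,114.75
NOK 13,114.75 × 0.1309 = SGD 1,716.72
SGD 1,716.72 × 0.6970 = CHF 1,196.55

CHF 1,196.55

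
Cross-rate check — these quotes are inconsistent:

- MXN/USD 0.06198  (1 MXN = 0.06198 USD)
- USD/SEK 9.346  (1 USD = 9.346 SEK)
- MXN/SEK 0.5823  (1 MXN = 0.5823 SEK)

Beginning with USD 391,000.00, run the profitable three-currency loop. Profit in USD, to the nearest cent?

Profit: USD 2,048.55

Profitable loop is USD → MXN → SEK → USD:
USD 391,000.00 ÷ 0.06198 = MXN 6,308,486.61
MXN 6,308,486.61 × 0.5823 = SEK 3,673,431.75
SEK 3,673,431.75 ÷ 9.346 = USD 393,048.55
Profit = USD 393,048.55 − USD 391,000.00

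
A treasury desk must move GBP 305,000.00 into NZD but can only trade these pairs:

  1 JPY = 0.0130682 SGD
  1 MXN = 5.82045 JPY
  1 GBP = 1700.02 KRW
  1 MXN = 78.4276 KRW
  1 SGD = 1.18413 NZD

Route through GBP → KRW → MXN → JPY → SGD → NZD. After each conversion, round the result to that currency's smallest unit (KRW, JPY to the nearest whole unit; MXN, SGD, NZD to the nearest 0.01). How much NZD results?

GBP 305,000.00 × 1700.02 = KRW 518,506,100
KRW 518,506,100 ÷ 78.4276 = MXN 6,611,270.78
MXN 6,611,270.78 × 5.82045 = JPY 38,480,571
JPY 38,480,571 × 0.0130682 = SGD 502,871.80
SGD 502,871.80 × 1.18413 = NZD 595,465.58

NZD 595,465.58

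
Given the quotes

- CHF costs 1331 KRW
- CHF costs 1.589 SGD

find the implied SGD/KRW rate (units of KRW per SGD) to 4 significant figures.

1 SGD ÷ 1.589 = 0.629327 CHF
0.629327 CHF × 1331 = 837.634 KRW

SGD/KRW = 837.6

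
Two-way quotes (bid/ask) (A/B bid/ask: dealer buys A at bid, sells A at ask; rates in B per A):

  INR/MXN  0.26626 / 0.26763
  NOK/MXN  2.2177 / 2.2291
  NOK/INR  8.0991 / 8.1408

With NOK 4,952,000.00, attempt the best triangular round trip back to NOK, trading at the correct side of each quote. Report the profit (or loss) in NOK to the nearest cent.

Net profit: NOK 88,592.08

Best loop NOK → MXN → INR → NOK:
NOK 4,952,000.00 × 2.2177 (sell NOK at bid) = MXN 10,982,050.40
MXN 10,982,050.40 ÷ 0.26763 (buy INR at ask) = INR 41,034,452.04
INR 41,034,452.04 ÷ 8.1408 (buy NOK at ask) = NOK 5,040,592.08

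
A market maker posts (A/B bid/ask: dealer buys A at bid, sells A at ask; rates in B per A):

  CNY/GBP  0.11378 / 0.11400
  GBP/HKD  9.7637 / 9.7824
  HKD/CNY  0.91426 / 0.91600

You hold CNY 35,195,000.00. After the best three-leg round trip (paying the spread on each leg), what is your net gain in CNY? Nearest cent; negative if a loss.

Net profit: CNY 551,295.82

Best loop CNY → GBP → HKD → CNY:
CNY 35,195,000.00 × 0.11378 (sell CNY at bid) = GBP 4,004,487.10
GBP 4,004,487.10 × 9.7637 (sell GBP at bid) = HKD 39,098,610.70
HKD 39,098,610.70 × 0.91426 (sell HKD at bid) = CNY 35,746,295.82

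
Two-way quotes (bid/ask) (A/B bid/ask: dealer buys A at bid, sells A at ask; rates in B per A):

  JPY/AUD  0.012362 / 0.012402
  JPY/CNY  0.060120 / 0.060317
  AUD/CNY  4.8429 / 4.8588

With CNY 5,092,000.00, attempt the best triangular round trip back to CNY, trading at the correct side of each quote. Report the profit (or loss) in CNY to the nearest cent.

Net result: CNY -11,732.07 (no profitable arbitrage after spreads)

Best loop CNY → AUD → JPY → CNY:
CNY 5,092,000.00 ÷ 4.8588 (buy AUD at ask) = AUD 1,047,995.39
AUD 1,047,995.39 ÷ 0.012402 (buy JPY at ask) = JPY 84,502,128
JPY 84,502,128 × 0.060120 (sell JPY at bid) = CNY 5,080,267.93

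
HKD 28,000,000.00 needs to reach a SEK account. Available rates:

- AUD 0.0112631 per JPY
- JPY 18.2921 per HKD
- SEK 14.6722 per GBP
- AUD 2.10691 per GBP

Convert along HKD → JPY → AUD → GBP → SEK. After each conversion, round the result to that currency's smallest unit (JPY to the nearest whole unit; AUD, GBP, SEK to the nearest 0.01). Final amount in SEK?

HKD 28,000,000.00 × 18.2921 = JPY 512,178,800
JPY 512,178,800 × 0.0112631 = AUD 5,768,721.04
AUD 5,768,721.04 ÷ 2.10691 = GBP 2,738,000.69
GBP 2,738,000.69 × 14.6722 = SEK 40,172,493.72

SEK 40,172,493.72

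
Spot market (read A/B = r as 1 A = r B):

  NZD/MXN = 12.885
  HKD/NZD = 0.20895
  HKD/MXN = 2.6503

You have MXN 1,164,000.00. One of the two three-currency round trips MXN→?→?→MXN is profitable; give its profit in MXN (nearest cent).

Profit: MXN 18,455.33

Profitable loop is MXN → HKD → NZD → MXN:
MXN 1,164,000.00 ÷ 2.6503 = HKD 439,195.56
HKD 439,195.56 × 0.20895 = NZD 91,769.91
NZD 91,769.91 × 12.885 = MXN 1,182,455.33
Profit = MXN 1,182,455.33 − MXN 1,164,000.00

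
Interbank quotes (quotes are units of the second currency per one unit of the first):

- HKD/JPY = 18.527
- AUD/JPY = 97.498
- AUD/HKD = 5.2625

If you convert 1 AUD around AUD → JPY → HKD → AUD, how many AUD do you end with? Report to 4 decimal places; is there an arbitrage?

1.0000 (no arbitrage)

Around AUD → JPY → HKD → AUD: 1 × 97.498 ÷ 18.527 ÷ 5.2625 = 0.999997
Product ≈ 1 (deviation 0.000%, within rounding noise).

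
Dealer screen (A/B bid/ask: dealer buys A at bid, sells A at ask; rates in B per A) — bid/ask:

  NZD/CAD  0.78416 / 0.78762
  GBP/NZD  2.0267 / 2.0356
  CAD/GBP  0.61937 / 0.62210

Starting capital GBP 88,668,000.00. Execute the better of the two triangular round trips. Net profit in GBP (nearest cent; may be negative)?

Best loop GBP → CAD → NZD → GBP:
GBP 88,668,000.00 ÷ 0.62210 (buy CAD at ask) = CAD 142,530,139.85
CAD 142,530,139.85 ÷ 0.78762 (buy NZD at ask) = NZD 180,963,078.45
NZD 180,963,078.45 ÷ 2.0356 (buy GBP at ask) = GBP 88,899,134.63

Net profit: GBP 231,134.63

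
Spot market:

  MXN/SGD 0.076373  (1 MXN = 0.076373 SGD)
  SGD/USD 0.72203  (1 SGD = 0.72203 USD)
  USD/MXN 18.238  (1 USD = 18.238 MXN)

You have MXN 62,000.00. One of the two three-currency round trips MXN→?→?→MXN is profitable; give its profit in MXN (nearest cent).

Profit: MXN 353.95

Profitable loop is MXN → SGD → USD → MXN:
MXN 62,000.00 × 0.076373 = SGD 4,735.13
SGD 4,735.13 × 0.72203 = USD 3,418.90
USD 3,418.90 × 18.238 = MXN 62,353.95
Profit = MXN 62,353.95 − MXN 62,000.00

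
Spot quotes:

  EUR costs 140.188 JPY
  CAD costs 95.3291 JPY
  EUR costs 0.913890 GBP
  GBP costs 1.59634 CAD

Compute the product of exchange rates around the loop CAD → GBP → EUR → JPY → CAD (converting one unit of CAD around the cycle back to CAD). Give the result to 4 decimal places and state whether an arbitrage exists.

1.0080 (arbitrage exists)

Around CAD → GBP → EUR → JPY → CAD: 1 ÷ 1.59634 ÷ 0.913890 × 140.188 ÷ 95.3291 = 1.008013
Product > 1; profitable direction is CAD → GBP → EUR → JPY → CAD.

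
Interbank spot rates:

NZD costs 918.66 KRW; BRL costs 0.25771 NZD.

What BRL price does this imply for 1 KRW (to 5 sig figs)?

1 KRW ÷ 918.66 = 0.00108854 NZD
0.00108854 NZD ÷ 0.25771 = 0.0042239 BRL

KRW/BRL = 0.0042239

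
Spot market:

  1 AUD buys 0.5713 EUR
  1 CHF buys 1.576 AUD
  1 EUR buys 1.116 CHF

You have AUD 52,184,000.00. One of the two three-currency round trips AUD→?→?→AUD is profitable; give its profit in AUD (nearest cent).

Profit: AUD 251,087.53

Profitable loop is AUD → EUR → CHF → AUD:
AUD 52,184,000.00 × 0.5713 = EUR 29,812,719.20
EUR 29,812,719.20 × 1.116 = CHF 33,270,994.63
CHF 33,270,994.63 × 1.576 = AUD 52,435,087.53
Profit = AUD 52,435,087.53 − AUD 52,184,000.00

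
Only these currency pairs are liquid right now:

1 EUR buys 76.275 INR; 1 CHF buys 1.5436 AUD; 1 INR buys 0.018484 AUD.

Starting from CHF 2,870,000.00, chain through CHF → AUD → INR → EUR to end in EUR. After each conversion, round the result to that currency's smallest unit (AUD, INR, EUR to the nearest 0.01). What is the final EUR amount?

EUR 3,142,233.76

CHF 2,870,000.00 × 1.5436 = AUD 4,430,132.00
AUD 4,430,132.00 ÷ 0.018484 = INR 239,673,880.11
INR 239,673,880.11 ÷ 76.275 = EUR 3,142,233.76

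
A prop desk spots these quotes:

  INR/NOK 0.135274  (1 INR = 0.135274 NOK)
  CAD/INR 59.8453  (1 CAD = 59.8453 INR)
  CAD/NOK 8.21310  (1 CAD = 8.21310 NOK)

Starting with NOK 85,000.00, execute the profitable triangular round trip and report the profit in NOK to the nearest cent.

Profitable loop is NOK → INR → CAD → NOK:
NOK 85,000.00 ÷ 0.135274 = INR 628,354.30
INR 628,354.30 ÷ 59.8453 = CAD 10,499.64
CAD 10,499.64 × 8.21310 = NOK 86,234.62
Profit = NOK 86,234.62 − NOK 85,000.00

Profit: NOK 1,234.62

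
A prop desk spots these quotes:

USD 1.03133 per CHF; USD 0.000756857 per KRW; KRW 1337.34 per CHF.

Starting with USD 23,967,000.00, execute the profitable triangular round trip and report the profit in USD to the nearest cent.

Profitable loop is USD → KRW → CHF → USD:
USD 23,967,000.00 ÷ 0.000756857 = KRW 31,666,483,893
KRW 31,666,483,893 ÷ 1337.34 = CHF 23,678,708.40
CHF 23,678,708.40 × 1.03133 = USD 24,420,562.34
Profit = USD 24,420,562.34 − USD 23,967,000.00

Profit: USD 453,562.34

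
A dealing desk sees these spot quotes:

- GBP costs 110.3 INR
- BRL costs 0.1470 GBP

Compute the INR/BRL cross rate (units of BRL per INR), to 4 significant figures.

1 INR ÷ 110.3 = 0.00906618 GBP
0.00906618 GBP ÷ 0.1470 = 0.0616747 BRL

INR/BRL = 0.06167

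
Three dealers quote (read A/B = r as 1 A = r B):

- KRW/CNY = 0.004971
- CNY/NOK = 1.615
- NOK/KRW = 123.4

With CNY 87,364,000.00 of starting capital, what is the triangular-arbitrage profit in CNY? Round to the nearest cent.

Profitable loop is CNY → KRW → NOK → CNY:
CNY 87,364,000.00 ÷ 0.004971 = KRW 17,574,733,454
KRW 17,574,733,454 ÷ 123.4 = NOK 142,420,854.57
NOK 142,420,854.57 ÷ 1.615 = CNY 88,186,287.66
Profit = CNY 88,186,287.66 − CNY 87,364,000.00

Profit: CNY 822,287.66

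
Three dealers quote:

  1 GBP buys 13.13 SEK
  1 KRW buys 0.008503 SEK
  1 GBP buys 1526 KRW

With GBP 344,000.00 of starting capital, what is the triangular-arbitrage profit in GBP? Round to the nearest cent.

Profit: GBP 4,093.93

Profitable loop is GBP → SEK → KRW → GBP:
GBP 344,000.00 × 13.13 = SEK 4,516,720.00
SEK 4,516,720.00 ÷ 0.008503 = KRW 531,191,344
KRW 531,191,344 ÷ 1526 = GBP 348,093.93
Profit = GBP 348,093.93 − GBP 344,000.00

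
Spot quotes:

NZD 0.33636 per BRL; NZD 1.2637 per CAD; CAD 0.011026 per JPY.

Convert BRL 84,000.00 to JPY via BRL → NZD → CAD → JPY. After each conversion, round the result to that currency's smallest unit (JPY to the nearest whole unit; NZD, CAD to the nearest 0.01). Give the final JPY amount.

JPY 2,027,783

BRL 84,000.00 × 0.33636 = NZD 28,254.24
NZD 28,254.24 ÷ 1.2637 = CAD 22,358.34
CAD 22,358.34 ÷ 0.011026 = JPY 2,027,783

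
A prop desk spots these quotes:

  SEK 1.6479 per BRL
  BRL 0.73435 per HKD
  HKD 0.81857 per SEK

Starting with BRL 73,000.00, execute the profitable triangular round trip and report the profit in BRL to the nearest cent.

Profit: BRL 694.16

Profitable loop is BRL → HKD → SEK → BRL:
BRL 73,000.00 ÷ 0.73435 = HKD 99,407.64
HKD 99,407.64 ÷ 0.81857 = SEK 121,440.61
SEK 121,440.61 ÷ 1.6479 = BRL 73,694.16
Profit = BRL 73,694.16 − BRL 73,000.00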